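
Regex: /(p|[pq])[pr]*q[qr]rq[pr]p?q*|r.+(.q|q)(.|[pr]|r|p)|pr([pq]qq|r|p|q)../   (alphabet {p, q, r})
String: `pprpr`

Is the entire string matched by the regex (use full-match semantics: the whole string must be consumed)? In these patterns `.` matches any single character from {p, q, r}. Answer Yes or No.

No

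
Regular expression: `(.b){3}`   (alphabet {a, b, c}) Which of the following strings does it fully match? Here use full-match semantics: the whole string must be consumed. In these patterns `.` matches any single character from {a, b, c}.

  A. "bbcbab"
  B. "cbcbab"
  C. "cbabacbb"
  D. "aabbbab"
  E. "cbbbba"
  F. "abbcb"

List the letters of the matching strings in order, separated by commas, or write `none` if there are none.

A → match
B → match
C → no match
D → no match
E → no match — must end with "b"
F → no match

A, B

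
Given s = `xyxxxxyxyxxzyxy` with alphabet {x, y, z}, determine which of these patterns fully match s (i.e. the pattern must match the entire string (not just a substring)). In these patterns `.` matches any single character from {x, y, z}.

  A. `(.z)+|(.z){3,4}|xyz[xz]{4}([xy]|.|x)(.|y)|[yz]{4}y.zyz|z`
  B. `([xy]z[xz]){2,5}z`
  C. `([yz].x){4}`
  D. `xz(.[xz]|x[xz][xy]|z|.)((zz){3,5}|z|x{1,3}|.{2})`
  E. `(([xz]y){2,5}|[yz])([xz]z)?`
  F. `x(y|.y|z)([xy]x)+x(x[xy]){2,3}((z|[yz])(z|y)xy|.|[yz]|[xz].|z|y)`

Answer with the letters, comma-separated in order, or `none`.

F

A → no match
B → no match — must end with `z`
C → no match — must end with `x`
D → no match — must start with `xz`
E → no match
F → match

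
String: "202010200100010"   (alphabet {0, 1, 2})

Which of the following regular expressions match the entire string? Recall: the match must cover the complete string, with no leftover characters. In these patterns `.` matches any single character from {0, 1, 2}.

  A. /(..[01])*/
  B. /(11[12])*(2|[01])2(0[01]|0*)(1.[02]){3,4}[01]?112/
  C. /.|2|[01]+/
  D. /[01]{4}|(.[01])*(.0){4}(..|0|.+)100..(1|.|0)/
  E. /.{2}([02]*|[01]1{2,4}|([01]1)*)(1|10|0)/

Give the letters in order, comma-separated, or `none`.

A → no match
B → no match — must end with "112"
C → no match
D → match
E → no match

D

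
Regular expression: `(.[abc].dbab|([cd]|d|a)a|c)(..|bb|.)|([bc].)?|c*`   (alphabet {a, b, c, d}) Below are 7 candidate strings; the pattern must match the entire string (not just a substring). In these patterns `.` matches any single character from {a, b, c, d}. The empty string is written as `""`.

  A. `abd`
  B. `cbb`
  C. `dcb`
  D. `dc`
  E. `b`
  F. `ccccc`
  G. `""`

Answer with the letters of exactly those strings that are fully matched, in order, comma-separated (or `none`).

A → no match
B → match
C → no match
D → no match
E → no match
F → match
G → match

B, F, G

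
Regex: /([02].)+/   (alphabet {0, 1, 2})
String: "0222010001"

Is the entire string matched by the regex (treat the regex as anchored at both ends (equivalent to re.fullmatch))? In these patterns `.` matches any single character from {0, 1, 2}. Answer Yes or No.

Yes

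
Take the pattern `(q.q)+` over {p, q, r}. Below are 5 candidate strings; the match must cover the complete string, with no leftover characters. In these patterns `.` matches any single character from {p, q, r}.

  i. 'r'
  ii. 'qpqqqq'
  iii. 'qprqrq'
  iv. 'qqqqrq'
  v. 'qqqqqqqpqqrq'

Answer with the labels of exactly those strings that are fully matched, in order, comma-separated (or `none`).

i → no match — must start with 'q'
ii → match
iii → no match
iv → match
v → match

ii, iv, v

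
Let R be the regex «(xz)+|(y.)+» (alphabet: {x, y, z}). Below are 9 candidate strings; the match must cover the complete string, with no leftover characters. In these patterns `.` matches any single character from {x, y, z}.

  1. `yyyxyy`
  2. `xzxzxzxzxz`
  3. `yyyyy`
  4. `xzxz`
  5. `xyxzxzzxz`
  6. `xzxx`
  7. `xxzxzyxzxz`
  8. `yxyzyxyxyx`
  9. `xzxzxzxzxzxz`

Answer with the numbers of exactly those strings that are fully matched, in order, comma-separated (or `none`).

1. `yyyxyy` → match
2. `xzxzxzxzxz` → match
3. `yyyyy` → no match
4. `xzxz` → match
5. `xyxzxzzxz` → no match
6. `xzxx` → no match
7. `xxzxzyxzxz` → no match
8. `yxyzyxyxyx` → match
9. `xzxzxzxzxzxz` → match

1, 2, 4, 8, 9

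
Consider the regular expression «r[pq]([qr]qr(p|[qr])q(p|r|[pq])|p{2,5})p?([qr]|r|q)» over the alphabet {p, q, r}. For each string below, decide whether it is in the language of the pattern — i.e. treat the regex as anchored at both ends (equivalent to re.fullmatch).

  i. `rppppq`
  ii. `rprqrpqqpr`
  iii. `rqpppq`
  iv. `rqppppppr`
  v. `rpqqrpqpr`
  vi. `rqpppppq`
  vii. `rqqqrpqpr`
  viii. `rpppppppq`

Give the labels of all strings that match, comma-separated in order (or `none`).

i → match
ii → match
iii → match
iv → match
v → match
vi → match
vii → match
viii → match

i, ii, iii, iv, v, vi, vii, viii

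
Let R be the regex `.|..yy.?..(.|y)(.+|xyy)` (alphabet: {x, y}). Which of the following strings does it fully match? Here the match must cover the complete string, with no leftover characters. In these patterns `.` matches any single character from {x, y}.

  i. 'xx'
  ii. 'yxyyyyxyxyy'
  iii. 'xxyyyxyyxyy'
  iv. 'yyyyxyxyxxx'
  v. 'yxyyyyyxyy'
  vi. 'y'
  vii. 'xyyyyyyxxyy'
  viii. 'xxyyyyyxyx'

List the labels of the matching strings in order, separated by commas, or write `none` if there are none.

i → no match
ii → match
iii → match
iv → match
v → match
vi → match
vii → match
viii → match

ii, iii, iv, v, vi, vii, viii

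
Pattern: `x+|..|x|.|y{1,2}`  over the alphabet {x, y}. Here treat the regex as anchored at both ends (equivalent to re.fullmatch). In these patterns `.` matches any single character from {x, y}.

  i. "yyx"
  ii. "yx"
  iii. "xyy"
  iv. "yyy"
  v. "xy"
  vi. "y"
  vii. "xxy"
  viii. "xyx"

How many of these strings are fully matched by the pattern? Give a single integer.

3

i. "yyx" → no match
ii. "yx" → match
iii. "xyy" → no match
iv. "yyy" → no match
v. "xy" → match
vi. "y" → match
vii. "xxy" → no match
viii. "xyx" → no match
Total matched: 3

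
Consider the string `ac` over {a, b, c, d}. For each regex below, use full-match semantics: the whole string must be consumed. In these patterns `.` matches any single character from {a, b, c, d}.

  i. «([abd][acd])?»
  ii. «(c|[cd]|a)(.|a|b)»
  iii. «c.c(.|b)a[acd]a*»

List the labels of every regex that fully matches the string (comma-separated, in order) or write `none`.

i → match
ii → match
iii → no match — must start with `c`

i, ii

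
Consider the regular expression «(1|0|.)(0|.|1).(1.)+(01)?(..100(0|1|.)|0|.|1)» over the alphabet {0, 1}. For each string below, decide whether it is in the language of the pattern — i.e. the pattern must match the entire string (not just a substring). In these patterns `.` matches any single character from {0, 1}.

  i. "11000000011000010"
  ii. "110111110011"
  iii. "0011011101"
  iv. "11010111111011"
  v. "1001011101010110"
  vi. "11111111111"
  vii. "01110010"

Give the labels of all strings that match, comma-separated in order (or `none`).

ii, iii, iv, v, vii

i → no match
ii → match
iii → match
iv → match
v → match
vi → no match
vii → match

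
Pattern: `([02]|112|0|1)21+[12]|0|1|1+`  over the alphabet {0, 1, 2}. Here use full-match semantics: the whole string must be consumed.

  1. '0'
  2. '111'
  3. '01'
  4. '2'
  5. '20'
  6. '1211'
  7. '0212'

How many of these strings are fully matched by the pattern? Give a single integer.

4

1. '0' → match
2. '111' → match
3. '01' → no match
4. '2' → no match
5. '20' → no match
6. '1211' → match
7. '0212' → match
Total matched: 4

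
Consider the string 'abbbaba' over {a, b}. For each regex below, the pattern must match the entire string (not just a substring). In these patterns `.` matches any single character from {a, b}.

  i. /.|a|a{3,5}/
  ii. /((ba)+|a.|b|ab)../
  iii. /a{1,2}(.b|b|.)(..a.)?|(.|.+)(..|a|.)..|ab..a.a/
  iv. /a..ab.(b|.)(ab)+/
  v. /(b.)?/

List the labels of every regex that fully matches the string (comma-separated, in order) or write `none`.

iii

i → no match
ii → no match
iii → match
iv → no match — must end with 'ab'
v → no match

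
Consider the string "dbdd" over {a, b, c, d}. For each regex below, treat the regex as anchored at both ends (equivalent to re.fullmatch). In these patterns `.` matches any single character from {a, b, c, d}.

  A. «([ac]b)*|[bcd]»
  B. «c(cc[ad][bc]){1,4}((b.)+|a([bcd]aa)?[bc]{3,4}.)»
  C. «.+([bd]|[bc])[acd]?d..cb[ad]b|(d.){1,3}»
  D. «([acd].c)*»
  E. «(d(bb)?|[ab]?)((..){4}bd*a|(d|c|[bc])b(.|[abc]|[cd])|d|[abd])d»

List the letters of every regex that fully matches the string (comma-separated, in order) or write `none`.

A → no match
B → no match — must start with "ccc"
C → match
D → no match
E → match

C, E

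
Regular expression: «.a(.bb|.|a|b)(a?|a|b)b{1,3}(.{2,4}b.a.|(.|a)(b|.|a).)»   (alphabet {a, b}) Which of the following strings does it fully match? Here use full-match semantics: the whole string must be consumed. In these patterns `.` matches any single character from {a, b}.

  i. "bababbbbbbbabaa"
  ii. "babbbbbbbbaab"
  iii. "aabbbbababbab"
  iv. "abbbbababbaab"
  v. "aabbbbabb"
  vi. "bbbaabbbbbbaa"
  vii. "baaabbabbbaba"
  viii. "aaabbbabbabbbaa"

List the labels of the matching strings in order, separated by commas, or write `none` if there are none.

i → no match
ii → match
iii → match
iv → no match
v. "aabbbbabb" → match
vi → no match
vii → no match
viii → no match

ii, iii, v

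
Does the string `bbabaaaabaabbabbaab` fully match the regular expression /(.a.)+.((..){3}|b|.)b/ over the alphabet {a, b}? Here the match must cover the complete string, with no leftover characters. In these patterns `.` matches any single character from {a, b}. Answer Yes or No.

No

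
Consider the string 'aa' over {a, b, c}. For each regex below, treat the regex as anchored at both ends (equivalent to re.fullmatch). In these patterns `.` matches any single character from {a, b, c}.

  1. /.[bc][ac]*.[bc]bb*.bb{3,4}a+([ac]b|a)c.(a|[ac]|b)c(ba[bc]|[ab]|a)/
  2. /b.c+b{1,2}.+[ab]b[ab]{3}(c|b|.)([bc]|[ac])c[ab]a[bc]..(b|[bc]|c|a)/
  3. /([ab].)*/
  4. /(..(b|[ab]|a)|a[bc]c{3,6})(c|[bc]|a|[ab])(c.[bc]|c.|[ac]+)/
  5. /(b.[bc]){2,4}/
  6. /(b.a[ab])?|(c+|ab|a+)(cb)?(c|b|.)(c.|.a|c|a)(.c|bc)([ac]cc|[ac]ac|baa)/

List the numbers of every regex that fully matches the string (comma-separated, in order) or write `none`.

3

1 → no match
2 → no match — must start with 'b'
3 → match
4 → no match
5 → no match — must start with 'b'
6 → no match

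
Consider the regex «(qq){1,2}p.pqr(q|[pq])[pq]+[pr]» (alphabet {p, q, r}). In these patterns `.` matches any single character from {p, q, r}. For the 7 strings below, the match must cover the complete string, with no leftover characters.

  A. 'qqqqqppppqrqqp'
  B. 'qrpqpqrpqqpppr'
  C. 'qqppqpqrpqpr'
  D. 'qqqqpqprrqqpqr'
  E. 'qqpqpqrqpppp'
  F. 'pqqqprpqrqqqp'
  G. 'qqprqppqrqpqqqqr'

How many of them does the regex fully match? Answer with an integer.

A → no match
B → no match — must start with 'qq'
C → no match
D → no match
E → match
F → no match — must start with 'qq'
G → no match
Total matched: 1

1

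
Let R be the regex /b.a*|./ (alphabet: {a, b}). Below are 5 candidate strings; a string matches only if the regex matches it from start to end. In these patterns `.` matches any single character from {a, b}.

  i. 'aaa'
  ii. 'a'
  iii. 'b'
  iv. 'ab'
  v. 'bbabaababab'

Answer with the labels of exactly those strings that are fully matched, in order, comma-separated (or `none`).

ii, iii

i → no match
ii → match
iii → match
iv → no match
v → no match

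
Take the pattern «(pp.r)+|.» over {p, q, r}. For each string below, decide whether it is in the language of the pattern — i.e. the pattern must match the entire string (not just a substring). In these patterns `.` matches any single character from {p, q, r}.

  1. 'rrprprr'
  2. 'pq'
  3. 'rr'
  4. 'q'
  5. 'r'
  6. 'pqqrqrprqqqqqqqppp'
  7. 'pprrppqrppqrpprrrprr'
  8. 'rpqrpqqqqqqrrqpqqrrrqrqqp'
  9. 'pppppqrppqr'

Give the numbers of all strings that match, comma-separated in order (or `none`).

1. 'rrprprr' → no match
2. 'pq' → no match
3. 'rr' → no match
4. 'q' → match
5. 'r' → match
6 → no match
7 → no match
8 → no match
9. 'pppppqrppqr' → no match

4, 5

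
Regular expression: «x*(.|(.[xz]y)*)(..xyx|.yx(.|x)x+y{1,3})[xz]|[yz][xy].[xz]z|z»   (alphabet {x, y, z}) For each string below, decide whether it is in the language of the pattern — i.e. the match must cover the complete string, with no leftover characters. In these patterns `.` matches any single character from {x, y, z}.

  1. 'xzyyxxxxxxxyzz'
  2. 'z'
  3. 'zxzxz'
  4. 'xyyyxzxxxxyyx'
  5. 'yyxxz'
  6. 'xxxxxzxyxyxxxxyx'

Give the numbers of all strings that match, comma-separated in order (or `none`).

1 → no match
2. 'z' → match
3. 'zxzxz' → match
4 → match
5. 'yyxxz' → match
6 → match

2, 3, 4, 5, 6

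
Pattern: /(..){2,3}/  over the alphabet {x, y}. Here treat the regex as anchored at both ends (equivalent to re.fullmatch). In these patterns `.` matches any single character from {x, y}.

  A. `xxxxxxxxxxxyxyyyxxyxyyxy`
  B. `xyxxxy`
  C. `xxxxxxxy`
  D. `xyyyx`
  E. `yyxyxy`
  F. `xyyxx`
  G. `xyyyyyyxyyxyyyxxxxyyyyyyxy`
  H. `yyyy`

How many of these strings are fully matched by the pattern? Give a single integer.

A → no match
B. `xyxxxy` → match
C. `xxxxxxxy` → no match
D. `xyyyx` → no match
E. `yyxyxy` → match
F. `xyyxx` → no match
G → no match
H. `yyyy` → match
Total matched: 3

3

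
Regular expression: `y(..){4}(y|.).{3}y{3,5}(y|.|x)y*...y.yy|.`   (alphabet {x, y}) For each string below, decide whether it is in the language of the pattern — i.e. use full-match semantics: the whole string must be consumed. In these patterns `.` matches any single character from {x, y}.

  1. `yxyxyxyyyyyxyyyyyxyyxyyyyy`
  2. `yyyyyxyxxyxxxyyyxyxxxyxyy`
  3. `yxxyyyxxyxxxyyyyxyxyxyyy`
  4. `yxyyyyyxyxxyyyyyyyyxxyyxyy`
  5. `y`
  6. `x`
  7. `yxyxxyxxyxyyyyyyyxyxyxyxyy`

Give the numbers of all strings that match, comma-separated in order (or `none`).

1 → match
2 → match
3 → no match
4 → match
5 → match
6 → match
7 → match

1, 2, 4, 5, 6, 7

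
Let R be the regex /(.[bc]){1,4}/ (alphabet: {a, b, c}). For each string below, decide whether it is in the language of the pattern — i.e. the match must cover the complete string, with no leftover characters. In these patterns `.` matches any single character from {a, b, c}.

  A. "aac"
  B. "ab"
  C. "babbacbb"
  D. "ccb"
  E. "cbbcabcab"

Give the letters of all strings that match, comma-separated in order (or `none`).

B

A → no match
B → match
C → no match
D → no match
E → no match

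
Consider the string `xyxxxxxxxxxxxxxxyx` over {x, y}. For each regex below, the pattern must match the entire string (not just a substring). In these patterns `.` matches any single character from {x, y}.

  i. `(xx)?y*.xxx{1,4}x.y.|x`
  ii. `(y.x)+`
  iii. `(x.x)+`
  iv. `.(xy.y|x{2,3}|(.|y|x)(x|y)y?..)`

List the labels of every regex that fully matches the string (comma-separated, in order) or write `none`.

i → no match
ii → no match — must start with `y`
iii → match
iv → no match

iii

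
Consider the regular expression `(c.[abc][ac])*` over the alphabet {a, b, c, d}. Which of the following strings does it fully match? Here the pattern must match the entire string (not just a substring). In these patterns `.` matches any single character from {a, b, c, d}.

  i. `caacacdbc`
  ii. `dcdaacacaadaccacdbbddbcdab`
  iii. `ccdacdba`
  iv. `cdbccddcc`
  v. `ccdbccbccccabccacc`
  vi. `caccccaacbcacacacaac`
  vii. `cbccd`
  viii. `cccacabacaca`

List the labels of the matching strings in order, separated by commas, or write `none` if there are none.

vi, viii

i. `caacacdbc` → no match
ii → no match
iii. `ccdacdba` → no match
iv. `cdbccddcc` → no match
v → no match
vi → match
vii. `cbccd` → no match
viii. `cccacabacaca` → match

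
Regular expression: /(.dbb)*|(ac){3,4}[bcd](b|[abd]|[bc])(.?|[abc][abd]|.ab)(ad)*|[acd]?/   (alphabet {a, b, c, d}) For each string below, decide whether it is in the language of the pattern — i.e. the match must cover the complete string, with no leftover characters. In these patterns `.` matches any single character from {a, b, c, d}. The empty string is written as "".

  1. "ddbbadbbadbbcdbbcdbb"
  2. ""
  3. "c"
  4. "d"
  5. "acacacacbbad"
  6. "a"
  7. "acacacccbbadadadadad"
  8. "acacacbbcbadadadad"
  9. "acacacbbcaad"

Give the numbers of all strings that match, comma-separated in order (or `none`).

1, 2, 3, 4, 5, 6, 7, 8, 9

1 → match
2 → match
3 → match
4 → match
5 → match
6 → match
7 → match
8 → match
9 → match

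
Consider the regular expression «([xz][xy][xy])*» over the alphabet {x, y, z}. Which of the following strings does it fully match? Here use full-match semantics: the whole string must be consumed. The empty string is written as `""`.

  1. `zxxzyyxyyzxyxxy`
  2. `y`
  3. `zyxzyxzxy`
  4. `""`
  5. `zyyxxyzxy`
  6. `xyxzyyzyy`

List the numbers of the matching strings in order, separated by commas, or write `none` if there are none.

1 → match
2 → no match
3 → match
4 → match
5 → match
6 → match

1, 3, 4, 5, 6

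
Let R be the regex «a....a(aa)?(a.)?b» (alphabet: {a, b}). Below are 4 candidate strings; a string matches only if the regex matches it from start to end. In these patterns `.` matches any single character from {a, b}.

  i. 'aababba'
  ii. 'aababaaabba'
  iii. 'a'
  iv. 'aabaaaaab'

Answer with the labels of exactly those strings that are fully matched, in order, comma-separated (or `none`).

i. 'aababba' → no match — must end with 'b'
ii. 'aababaaabba' → no match — must end with 'b'
iii. 'a' → no match — must end with 'b'
iv. 'aabaaaaab' → match

iv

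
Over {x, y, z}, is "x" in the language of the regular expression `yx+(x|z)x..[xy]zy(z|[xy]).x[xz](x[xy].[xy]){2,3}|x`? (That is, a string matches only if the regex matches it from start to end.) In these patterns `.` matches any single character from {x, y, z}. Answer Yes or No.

Yes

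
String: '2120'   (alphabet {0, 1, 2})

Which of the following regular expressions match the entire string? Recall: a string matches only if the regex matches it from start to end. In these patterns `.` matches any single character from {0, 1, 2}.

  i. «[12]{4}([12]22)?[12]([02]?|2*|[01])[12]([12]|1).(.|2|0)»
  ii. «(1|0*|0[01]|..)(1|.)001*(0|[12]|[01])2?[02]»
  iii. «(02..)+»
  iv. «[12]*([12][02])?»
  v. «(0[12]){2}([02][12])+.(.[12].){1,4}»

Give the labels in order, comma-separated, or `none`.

iv

i → no match
ii → no match
iii → no match — must start with '02'
iv → match
v → no match — must start with '0'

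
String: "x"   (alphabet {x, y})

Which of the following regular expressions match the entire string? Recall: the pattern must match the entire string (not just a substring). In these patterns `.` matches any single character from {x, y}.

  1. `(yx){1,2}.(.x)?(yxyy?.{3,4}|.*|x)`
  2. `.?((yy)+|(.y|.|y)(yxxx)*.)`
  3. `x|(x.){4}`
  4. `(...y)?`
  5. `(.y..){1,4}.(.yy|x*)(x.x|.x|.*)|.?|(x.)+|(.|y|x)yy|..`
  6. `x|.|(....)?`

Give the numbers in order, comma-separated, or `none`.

3, 5, 6

1 → no match — must start with "yx"
2 → no match
3 → match
4 → no match
5 → match
6 → match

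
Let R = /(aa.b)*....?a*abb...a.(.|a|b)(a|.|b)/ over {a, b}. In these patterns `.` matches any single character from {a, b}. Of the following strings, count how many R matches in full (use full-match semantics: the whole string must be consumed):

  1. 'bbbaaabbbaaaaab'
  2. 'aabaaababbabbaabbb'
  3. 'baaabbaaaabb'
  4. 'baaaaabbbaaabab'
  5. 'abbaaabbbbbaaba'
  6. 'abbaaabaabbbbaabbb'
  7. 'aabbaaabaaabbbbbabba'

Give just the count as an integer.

4

1 → match
2 → no match
3. 'baaabbaaaabb' → no match
4 → match
5 → match
6 → no match
7 → match
Total matched: 4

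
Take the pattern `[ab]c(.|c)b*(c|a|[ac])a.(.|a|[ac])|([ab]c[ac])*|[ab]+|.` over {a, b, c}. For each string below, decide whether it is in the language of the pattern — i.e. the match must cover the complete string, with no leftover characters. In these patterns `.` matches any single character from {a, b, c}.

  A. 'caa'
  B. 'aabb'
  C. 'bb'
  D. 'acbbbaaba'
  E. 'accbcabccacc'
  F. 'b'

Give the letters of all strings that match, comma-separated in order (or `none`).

A. 'caa' → no match
B. 'aabb' → match
C. 'bb' → match
D. 'acbbbaaba' → match
E. 'accbcabccacc' → match
F. 'b' → match

B, C, D, E, F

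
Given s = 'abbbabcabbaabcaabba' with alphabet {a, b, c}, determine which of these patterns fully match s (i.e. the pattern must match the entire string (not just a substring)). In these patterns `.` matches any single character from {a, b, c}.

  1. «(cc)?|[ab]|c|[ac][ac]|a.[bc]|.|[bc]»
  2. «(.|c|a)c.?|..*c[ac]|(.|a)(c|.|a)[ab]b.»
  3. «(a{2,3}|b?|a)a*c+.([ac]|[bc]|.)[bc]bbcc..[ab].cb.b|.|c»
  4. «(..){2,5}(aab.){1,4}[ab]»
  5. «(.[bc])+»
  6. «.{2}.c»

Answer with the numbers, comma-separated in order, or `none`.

4

1 → no match
2 → no match
3 → no match
4 → match
5 → no match
6 → no match — must end with 'c'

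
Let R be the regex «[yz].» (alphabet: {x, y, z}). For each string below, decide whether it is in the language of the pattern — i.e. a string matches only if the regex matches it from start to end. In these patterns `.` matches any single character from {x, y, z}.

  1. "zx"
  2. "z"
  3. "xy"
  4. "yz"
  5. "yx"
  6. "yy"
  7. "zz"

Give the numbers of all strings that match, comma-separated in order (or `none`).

1, 4, 5, 6, 7

1. "zx" → match
2. "z" → no match
3. "xy" → no match
4. "yz" → match
5. "yx" → match
6. "yy" → match
7. "zz" → match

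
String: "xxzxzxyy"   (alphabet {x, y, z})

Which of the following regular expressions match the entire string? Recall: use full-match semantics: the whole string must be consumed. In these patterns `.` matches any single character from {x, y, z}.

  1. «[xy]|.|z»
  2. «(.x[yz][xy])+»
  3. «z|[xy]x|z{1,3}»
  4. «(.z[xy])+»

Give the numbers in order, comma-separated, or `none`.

1 → no match
2 → match
3 → no match
4 → no match

2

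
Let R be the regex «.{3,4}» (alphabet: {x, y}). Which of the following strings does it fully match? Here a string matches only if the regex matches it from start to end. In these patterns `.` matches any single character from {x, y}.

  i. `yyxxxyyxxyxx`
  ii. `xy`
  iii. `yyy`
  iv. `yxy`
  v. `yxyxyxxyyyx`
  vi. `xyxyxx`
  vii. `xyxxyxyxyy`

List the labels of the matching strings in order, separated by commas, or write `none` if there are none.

iii, iv

i → no match
ii → no match
iii → match
iv → match
v → no match
vi → no match
vii → no match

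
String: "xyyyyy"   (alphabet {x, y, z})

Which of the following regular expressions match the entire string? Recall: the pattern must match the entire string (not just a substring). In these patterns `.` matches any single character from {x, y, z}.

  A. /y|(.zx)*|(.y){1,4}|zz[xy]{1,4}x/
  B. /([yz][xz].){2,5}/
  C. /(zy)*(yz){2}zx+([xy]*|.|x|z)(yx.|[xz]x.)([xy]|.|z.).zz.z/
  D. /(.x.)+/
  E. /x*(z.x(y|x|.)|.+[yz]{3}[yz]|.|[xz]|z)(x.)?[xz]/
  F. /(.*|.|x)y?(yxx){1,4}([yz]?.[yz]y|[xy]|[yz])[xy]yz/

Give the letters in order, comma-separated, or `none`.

A → match
B → no match
C → no match — must end with "z"
D → no match
E → no match
F → no match — must end with "yz"

A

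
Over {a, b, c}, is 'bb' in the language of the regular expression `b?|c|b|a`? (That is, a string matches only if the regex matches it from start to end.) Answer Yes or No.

No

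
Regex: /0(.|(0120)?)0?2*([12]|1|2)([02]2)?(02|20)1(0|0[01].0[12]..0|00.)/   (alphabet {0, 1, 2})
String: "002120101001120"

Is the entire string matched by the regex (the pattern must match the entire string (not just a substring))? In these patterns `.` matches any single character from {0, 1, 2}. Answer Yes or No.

Yes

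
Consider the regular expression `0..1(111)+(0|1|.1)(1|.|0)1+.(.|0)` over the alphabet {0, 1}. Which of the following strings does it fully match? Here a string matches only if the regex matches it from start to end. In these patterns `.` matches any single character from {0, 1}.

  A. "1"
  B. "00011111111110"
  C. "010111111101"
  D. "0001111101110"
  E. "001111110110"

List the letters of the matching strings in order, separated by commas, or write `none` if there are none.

A → no match — must start with "0"
B → match
C → match
D → match
E → match

B, C, D, E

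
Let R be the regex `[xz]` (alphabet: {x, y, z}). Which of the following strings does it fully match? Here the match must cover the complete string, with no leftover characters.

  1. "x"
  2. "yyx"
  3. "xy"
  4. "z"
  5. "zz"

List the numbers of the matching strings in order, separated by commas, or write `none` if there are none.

1. "x" → match
2. "yyx" → no match
3. "xy" → no match
4. "z" → match
5. "zz" → no match

1, 4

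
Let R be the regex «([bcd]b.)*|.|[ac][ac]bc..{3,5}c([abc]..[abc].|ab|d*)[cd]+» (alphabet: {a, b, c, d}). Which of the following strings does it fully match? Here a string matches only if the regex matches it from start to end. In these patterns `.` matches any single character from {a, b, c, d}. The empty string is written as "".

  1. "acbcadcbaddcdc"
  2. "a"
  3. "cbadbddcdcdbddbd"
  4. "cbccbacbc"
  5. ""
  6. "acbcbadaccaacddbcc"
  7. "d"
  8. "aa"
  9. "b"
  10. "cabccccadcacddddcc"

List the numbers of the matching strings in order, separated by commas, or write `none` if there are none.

2, 4, 5, 7, 9

1 → no match
2 → match
3 → no match
4 → match
5 → match
6 → no match
7 → match
8 → no match
9 → match
10 → no match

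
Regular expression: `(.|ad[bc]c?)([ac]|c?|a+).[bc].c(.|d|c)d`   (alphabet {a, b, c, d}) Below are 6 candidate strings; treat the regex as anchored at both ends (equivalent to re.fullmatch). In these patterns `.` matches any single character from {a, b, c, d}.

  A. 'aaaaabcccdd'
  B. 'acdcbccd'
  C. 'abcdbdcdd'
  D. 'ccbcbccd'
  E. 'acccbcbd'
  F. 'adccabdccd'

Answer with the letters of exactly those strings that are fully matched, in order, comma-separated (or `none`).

A, B, D, E, F

A → match
B → match
C → no match
D → match
E → match
F → match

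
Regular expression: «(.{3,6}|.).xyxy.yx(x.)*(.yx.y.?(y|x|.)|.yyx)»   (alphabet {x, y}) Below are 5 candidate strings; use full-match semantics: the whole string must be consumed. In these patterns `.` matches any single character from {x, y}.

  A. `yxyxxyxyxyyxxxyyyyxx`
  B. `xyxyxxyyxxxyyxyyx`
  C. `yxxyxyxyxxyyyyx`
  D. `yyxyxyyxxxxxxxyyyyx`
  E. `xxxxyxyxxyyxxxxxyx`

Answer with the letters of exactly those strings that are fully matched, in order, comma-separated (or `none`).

C

A → no match
B → no match
C → match
D → no match
E → no match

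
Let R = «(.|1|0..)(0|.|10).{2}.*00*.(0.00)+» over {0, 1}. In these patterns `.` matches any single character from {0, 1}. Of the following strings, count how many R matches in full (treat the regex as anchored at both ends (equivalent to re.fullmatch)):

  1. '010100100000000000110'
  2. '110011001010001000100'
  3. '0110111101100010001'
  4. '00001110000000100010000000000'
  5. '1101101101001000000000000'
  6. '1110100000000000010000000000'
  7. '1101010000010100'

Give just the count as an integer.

5

1 → no match — must end with '00'
2 → match
3 → no match — must end with '00'
4 → match
5 → match
6 → match
7 → match
Total matched: 5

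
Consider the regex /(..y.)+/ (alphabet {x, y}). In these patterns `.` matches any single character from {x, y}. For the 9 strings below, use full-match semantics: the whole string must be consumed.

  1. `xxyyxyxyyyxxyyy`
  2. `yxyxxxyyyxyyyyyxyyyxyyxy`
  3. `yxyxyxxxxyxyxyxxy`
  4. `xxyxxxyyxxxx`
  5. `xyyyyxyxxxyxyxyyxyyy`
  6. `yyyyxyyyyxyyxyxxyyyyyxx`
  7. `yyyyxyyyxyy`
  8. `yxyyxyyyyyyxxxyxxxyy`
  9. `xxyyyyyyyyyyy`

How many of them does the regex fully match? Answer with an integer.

2

1 → no match
2 → no match
3 → no match
4 → no match
5 → match
6 → no match
7 → no match
8 → match
9 → no match
Total matched: 2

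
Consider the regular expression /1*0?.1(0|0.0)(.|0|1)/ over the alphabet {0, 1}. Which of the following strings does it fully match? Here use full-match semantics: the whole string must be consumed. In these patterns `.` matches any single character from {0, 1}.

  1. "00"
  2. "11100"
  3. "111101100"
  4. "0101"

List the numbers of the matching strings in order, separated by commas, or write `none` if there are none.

1 → no match
2 → match
3 → match
4 → match

2, 3, 4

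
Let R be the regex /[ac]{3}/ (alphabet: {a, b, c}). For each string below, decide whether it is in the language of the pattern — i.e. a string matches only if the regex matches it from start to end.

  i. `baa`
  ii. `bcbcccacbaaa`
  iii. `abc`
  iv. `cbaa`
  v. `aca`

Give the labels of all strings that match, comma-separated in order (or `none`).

i. `baa` → no match
ii. `bcbcccacbaaa` → no match
iii. `abc` → no match
iv. `cbaa` → no match
v. `aca` → match

v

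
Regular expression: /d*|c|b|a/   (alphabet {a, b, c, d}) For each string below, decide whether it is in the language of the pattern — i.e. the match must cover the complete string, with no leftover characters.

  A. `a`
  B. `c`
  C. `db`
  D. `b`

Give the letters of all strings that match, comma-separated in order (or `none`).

A → match
B → match
C → no match
D → match

A, B, D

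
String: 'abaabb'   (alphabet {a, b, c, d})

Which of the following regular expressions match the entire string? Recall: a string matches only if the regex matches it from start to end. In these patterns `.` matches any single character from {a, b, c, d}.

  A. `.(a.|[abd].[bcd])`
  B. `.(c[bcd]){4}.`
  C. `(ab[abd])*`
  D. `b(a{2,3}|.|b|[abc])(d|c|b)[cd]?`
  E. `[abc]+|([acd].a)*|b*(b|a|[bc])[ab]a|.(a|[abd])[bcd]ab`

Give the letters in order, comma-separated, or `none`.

A → no match
B → no match
C → match
D → no match — must start with 'b'
E → match

C, E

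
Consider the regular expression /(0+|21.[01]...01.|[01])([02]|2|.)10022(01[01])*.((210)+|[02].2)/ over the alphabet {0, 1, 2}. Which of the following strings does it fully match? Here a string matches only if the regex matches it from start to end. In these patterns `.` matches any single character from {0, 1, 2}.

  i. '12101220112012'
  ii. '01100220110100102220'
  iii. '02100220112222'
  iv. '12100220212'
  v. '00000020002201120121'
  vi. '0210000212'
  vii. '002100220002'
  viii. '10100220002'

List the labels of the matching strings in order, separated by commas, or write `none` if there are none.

i → no match
ii → no match
iii → match
iv. '12100220212' → match
v → no match
vi. '0210000212' → no match
vii. '002100220002' → match
viii. '10100220002' → match

iii, iv, vii, viii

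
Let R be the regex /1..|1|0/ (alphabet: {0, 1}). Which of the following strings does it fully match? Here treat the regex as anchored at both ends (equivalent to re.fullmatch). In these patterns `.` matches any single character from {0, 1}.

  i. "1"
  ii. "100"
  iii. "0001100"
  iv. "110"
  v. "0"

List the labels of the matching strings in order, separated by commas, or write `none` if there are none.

i, ii, iv, v

i → match
ii → match
iii → no match
iv → match
v → match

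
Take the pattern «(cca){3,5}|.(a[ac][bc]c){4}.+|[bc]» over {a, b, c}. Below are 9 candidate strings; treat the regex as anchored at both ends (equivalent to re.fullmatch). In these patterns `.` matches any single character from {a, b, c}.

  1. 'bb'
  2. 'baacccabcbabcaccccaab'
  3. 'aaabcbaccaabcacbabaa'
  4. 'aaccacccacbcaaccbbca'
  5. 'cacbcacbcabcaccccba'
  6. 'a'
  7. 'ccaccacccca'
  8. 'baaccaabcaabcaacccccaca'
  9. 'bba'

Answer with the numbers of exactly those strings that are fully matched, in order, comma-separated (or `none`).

1 → no match
2 → no match
3 → no match
4 → no match
5 → no match
6 → no match
7 → no match
8 → match
9 → no match

8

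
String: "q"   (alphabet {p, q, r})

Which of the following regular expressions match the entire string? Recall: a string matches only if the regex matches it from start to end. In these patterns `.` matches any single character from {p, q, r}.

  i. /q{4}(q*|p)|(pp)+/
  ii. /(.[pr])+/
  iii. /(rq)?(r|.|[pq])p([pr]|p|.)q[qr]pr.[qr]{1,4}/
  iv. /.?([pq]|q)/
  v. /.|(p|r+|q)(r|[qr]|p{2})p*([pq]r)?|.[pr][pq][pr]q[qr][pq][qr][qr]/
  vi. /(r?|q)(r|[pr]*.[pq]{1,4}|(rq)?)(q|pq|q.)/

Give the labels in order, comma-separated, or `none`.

iv, v, vi

i → no match
ii → no match
iii → no match
iv → match
v → match
vi → match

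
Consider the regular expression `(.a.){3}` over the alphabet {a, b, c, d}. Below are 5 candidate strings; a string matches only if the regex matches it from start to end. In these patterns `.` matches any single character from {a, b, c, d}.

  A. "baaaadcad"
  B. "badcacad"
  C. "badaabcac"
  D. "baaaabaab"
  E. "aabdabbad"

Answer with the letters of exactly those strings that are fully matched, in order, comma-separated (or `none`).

A → match
B → no match
C → match
D → match
E → match

A, C, D, E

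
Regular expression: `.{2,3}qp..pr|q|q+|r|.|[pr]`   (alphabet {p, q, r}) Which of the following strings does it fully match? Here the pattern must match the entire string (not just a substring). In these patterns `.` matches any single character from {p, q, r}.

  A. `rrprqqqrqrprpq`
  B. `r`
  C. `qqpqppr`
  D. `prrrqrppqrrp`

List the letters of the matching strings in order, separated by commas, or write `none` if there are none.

A → no match
B. `r` → match
C. `qqpqppr` → no match
D. `prrrqrppqrrp` → no match

B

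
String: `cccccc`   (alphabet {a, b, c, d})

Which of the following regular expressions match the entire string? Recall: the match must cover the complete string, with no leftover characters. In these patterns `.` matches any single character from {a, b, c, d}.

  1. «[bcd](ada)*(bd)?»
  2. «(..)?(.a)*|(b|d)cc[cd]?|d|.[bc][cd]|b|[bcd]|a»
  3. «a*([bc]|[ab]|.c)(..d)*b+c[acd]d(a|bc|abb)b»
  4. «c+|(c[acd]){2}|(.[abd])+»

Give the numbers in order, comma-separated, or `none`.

1 → no match
2 → no match
3 → no match — must end with `b`
4 → match

4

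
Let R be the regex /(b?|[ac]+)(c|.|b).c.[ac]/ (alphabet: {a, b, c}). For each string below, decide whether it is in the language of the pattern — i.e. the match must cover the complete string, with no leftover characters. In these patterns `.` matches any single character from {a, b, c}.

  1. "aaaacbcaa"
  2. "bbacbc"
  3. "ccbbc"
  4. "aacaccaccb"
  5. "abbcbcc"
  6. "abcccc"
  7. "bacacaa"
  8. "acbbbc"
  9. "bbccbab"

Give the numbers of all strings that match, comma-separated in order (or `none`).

1 → match
2 → match
3 → no match
4 → no match
5 → no match
6 → match
7 → no match
8 → no match
9 → no match

1, 2, 6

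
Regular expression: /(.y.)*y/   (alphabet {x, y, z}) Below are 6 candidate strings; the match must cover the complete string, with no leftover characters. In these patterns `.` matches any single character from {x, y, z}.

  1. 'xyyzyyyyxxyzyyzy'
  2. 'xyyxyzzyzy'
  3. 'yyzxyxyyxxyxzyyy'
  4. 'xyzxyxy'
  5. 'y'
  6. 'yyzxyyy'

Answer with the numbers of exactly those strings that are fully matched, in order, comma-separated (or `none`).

1, 2, 3, 4, 5, 6

1 → match
2 → match
3 → match
4 → match
5 → match
6 → match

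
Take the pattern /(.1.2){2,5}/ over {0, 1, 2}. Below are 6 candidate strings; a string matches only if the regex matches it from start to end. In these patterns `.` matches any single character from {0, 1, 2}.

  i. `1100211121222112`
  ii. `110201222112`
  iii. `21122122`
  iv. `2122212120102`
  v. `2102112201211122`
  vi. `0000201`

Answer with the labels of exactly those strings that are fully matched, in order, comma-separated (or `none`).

i → no match
ii → match
iii → match
iv → no match
v → no match
vi → no match — must end with `2`

ii, iii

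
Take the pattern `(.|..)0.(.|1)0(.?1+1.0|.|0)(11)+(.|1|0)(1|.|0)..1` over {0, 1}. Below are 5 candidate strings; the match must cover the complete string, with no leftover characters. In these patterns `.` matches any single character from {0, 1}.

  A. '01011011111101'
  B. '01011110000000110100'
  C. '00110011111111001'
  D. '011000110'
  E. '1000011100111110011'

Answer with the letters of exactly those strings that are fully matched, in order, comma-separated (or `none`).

A, C, E

A → match
B → no match — must end with '1'
C → match
D → no match — must end with '1'
E → match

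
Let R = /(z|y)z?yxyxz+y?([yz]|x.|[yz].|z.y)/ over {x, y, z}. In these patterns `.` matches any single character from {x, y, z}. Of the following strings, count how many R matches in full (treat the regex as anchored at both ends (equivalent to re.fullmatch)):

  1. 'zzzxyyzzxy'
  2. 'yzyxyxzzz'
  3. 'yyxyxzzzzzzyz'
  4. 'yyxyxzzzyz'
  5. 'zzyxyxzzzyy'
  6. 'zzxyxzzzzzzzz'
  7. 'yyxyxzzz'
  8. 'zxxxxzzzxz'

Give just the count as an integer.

5

1 → no match
2 → match
3 → match
4 → match
5 → match
6 → no match
7 → match
8 → no match
Total matched: 5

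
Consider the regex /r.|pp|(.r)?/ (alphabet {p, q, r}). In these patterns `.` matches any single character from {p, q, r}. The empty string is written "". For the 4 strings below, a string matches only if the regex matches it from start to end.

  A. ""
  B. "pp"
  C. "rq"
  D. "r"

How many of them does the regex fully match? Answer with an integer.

3

A → match
B → match
C → match
D → no match
Total matched: 3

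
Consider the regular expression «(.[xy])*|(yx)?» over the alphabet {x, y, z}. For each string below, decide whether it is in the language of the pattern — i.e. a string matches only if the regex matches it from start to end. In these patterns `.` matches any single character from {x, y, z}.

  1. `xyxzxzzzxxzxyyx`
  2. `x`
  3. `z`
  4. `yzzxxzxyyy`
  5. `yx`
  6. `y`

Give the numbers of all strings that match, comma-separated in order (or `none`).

1 → no match
2 → no match
3 → no match
4 → no match
5 → match
6 → no match

5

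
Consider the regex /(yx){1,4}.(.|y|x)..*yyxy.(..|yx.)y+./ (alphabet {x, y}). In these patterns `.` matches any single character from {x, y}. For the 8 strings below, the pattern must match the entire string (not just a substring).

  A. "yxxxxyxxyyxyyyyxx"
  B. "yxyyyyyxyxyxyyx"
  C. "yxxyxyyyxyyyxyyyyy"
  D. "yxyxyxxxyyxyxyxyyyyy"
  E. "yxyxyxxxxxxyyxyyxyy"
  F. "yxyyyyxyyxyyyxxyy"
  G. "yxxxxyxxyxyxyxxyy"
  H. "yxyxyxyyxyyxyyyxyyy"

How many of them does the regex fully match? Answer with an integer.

A → no match
B → match
C → match
D → match
E → no match
F → match
G → no match
H → match
Total matched: 5

5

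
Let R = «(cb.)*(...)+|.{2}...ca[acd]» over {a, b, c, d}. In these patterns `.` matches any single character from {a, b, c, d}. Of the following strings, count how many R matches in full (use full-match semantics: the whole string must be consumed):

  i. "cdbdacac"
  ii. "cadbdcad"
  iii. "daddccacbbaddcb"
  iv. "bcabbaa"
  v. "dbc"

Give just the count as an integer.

4

i → match
ii → match
iii → match
iv → no match
v → match
Total matched: 4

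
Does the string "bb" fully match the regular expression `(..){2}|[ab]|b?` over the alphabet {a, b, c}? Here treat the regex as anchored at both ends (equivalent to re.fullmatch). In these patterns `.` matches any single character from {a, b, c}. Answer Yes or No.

No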